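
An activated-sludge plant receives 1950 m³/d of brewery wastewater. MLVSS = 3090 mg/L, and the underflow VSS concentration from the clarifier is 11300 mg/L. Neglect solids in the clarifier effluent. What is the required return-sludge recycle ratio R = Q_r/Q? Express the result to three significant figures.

Solids balance on the clarifier gives (1+R)X = R·X_r, so R = X/(X_r − X) = 3090 / (11300 − 3090) = 0.3764.

R ≈ 0.376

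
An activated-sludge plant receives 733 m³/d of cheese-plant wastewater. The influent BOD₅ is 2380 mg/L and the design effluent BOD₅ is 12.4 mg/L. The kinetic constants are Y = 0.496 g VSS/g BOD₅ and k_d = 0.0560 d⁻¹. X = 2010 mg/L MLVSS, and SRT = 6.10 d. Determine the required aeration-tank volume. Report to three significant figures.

V ≈ 1950 m³

Steady-state biomass mass balance: V·X·(1 + k_d·θ_c) = Y·Q·(S₀ − S)·θ_c, so V = 0.496 × 733 × (2380 − 12.4) × 6.10 / [2010 × (1 + 0.0560 × 6.10)] = 5.25×10^6 / 2697 = 1947 m³.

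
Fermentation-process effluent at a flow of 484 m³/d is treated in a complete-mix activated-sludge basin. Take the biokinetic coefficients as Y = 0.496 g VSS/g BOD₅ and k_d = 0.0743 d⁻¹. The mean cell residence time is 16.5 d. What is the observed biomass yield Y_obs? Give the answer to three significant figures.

The observed yield is Y_obs = Y/(1 + k_d·θ_c) = 0.496 / (1 + 0.0743 × 16.5) = 0.496 / 2.226 = 0.2228 g VSS per g BOD₅ removed.

Y_obs ≈ 0.223 g VSS/g BOD₅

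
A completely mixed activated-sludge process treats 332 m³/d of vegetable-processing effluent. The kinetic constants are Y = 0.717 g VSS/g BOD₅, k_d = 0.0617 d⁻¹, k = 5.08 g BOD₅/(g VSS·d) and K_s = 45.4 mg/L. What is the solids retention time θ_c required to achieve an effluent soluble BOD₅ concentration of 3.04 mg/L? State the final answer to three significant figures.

θ_c ≈ 5.99 d

Specific growth rate at S = 3.04 mg/L: μ = YkS/(K_s+S) = 0.717·5.08·3.04/(45.4+3.04) = 0.2286 d⁻¹.
Then 1/θ_c = μ − k_d = 0.2286 − 0.0617 = 0.1669 d⁻¹, giving θ_c = 5.992 d.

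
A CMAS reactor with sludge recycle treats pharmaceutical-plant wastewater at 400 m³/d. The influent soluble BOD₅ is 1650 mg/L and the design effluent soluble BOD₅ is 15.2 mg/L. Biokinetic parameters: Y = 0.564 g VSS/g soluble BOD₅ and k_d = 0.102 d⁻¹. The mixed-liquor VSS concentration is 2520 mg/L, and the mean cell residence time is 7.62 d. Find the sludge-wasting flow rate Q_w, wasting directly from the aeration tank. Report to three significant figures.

Steady-state biomass mass balance: V·X·(1 + k_d·θ_c) = Y·Q·(S₀ − S)·θ_c, so V = 0.564 × 400 × (1650 − 15.2) × 7.62 / [2520 × (1 + 0.102 × 7.62)] = 2.81×10^6 / 4479 = 627.5 m³.
For wasting at MLVSS concentration, Q_w = V/θ_c = 627.5/7.62 = 82.35 m³/d.

Q_w ≈ 82.3 m³/d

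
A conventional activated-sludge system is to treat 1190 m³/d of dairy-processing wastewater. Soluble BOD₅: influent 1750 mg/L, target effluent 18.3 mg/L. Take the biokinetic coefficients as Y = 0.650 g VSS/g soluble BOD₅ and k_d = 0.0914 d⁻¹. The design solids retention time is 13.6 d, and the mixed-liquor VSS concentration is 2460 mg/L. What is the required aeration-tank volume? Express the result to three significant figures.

Rearranging the biomass balance for a CMAS with decay, V = Y·Q·ΔS·θ_c / [X·(1+k_d θ_c)] = 0.650 × 1190 × (1750 − 18.3) × 13.6 / [2460 × (1 + 0.0914 × 13.6)] = 1.82×10^7 / 5518 = 3301 m³.

V ≈ 3300 m³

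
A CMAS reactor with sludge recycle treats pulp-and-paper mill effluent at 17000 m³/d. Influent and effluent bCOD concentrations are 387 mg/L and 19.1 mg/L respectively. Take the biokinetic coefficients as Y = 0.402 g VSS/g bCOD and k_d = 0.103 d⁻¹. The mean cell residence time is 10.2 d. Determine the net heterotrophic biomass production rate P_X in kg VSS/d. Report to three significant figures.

P_X ≈ 1230 kg VSS/d

Observed yield with endogenous decay: Y_obs = Y / (1 + k_d·θ_c) = 0.402 / (1 + 0.103 × 10.2) = 0.402 / 2.051 = 0.1960 g VSS/g bCOD.
Q·(S₀ − S) = 17000 × (387 − 19.1) × 10⁻³ = 6254 kg/d removed.
Biomass produced: P_X = Y_obs·Q·ΔS = 0.1960 × 6254 ≈ 1226 kg VSS/d.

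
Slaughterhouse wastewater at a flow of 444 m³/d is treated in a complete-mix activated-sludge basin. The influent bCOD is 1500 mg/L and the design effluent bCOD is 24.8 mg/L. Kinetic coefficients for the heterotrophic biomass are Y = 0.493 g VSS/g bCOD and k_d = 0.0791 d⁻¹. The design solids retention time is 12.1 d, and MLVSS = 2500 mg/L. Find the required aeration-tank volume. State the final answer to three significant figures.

From the SRT design equation V = Y Q (S₀−S) θ_c / [X (1 + k_d θ_c)] = 0.493 × 444 × (1500 − 24.8) × 12.1 / [2500 × (1 + 0.0791 × 12.1)] = 3.91×10^6 / 4893 = 798.6 m³.

V ≈ 799 m³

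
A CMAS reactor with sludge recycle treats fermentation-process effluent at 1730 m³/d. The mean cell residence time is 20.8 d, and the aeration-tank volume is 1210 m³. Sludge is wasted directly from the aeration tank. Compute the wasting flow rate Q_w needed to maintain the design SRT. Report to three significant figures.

Q_w ≈ 58.2 m³/d

For wasting at MLVSS concentration, Q_w = V/θ_c = 1210/20.8 = 58.17 m³/d.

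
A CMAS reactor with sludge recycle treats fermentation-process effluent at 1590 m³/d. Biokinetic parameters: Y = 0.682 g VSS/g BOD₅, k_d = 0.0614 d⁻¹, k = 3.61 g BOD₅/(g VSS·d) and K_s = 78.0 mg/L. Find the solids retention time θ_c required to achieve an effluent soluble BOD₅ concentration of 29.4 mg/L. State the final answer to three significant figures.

θ_c ≈ 1.63 d

Specific growth rate at S = 29.4 mg/L: μ = YkS/(K_s+S) = 0.682·3.61·29.4/(78.0+29.4) = 0.6740 d⁻¹.
Then 1/θ_c = μ − k_d = 0.6740 − 0.0614 = 0.6126 d⁻¹, giving θ_c = 1.632 d.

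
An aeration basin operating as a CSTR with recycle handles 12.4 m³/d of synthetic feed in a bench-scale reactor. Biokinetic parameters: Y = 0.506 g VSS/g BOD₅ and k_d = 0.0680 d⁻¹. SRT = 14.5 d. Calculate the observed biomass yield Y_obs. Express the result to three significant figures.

Y_obs ≈ 0.255 g VSS/g BOD₅

The observed yield is Y_obs = Y/(1 + k_d·θ_c) = 0.506 / (1 + 0.0680 × 14.5) = 0.506 / 1.986 = 0.2548 g VSS per g BOD₅ removed.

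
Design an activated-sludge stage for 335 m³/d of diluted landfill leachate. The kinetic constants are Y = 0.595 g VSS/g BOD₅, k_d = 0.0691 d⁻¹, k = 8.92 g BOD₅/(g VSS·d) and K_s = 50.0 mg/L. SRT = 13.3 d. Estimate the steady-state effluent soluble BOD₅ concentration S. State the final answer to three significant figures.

S ≈ 1.40 mg/L

For a completely mixed reactor with recycle the Lawrence–McCarty relation gives S = K_s·(1 + k_d·θ_c) / [θ_c·(Y·k − k_d) − 1] = 50.0 × (1 + 0.0691 × 13.3) / [13.3 × (0.595 × 8.92 − 0.0691) − 1] = 95.95 / 68.67 = 1.397 mg/L.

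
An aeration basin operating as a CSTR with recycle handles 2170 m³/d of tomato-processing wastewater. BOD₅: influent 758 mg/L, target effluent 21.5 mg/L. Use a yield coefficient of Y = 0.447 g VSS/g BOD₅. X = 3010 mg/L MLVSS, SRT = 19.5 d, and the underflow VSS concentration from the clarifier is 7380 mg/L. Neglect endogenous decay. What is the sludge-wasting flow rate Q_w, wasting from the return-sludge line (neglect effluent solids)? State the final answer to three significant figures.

V·X = Y·Q·ΔS·θ_c gives V = 0.447 × 2170 × (758 − 21.5) × 19.5 / 3010 = 4628 m³.
Q_w = (V·X)/(θ_c X_r) = 4628 × 3010 / (19.5 × 7380) = 96.80 m³/d.

Q_w ≈ 96.8 m³/d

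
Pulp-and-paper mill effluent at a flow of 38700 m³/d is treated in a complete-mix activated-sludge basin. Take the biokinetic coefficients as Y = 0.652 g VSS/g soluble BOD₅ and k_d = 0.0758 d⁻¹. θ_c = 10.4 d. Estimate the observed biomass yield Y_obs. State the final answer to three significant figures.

Y_obs ≈ 0.365 g VSS/g soluble BOD₅

Correct the yield for decay: Y_obs = Y/(1 + k_d θ_c) = 0.652 / (1 + 0.0758 × 10.4) = 0.652 / 1.788 = 0.3646.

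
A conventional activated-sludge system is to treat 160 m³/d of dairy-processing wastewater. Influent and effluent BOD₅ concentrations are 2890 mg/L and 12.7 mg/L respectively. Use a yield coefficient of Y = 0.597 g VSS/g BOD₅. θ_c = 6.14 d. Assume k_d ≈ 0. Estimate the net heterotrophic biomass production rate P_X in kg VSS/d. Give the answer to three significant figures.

Since k_d ≈ 0, Y_obs = Y = 0.597 g VSS/g BOD₅.
Mass of BOD₅ removed per day: Q(S₀ − S) = 160 × 2877 g/m³ = 460.4 kg/d.
P_X = Y_obs · Q(S₀ − S) = 0.5970 × 460.4 = 274.8 kg VSS/d.

P_X ≈ 275 kg VSS/d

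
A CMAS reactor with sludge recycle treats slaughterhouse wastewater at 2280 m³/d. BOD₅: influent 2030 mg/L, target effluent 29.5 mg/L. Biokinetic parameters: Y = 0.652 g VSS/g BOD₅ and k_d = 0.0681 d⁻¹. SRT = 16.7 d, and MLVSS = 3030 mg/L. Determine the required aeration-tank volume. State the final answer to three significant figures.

Rearranging the biomass balance for a CMAS with decay, V = Y·Q·ΔS·θ_c / [X·(1+k_d θ_c)] = 0.652 × 2280 × (2030 − 29.5) × 16.7 / [3030 × (1 + 0.0681 × 16.7)] = 4.97×10^7 / 6476 = 7669 m³.

V ≈ 7670 m³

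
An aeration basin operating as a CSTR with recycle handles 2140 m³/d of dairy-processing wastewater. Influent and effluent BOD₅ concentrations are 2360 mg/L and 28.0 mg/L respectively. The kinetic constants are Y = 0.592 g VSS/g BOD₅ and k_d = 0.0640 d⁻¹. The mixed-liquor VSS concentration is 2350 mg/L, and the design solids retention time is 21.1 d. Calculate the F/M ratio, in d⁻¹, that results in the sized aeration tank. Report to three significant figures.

From the SRT design equation V = Y Q (S₀−S) θ_c / [X (1 + k_d θ_c)] = 0.592 × 2140 × (2360 − 28.0) × 21.1 / [2350 × (1 + 0.0640 × 21.1)] = 6.23×10^7 / 5523 = 11286 m³.
F/M = applied load / biomass = Q·S₀/(V·X) = 2140 × 2360 / (11286 × 2350) = 0.1904 d⁻¹.

F/M ≈ 0.190 d⁻¹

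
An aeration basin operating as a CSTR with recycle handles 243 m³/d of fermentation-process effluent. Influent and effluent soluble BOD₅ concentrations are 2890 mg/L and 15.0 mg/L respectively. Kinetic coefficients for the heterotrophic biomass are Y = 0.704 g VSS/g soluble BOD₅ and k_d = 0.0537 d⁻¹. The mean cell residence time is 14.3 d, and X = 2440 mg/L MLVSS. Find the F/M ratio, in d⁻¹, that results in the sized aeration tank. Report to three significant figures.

F/M ≈ 0.177 d⁻¹

Steady-state biomass mass balance: V·X·(1 + k_d·θ_c) = Y·Q·(S₀ − S)·θ_c, so V = 0.704 × 243 × (2890 − 15.0) × 14.3 / [2440 × (1 + 0.0537 × 14.3)] = 7.03×10^6 / 4314 = 1630 m³.
F/M = applied load / biomass = Q·S₀/(V·X) = 243 × 2890 / (1630 × 2440) = 0.1765 d⁻¹.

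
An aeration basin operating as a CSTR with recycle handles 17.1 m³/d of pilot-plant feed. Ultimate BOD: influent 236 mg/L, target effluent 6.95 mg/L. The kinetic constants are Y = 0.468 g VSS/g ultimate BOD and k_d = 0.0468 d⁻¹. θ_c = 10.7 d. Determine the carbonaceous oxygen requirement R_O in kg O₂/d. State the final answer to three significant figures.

Correct the yield for decay: Y_obs = Y/(1 + k_d θ_c) = 0.468 / (1 + 0.0468 × 10.7) = 0.468 / 1.501 = 0.3118.
Substrate removed = Q·(S₀ − S) = 17.1 m³/d × (236 − 6.95) g/m³ = 3.92×10^3 g/d = 3.917 kg/d.
Biomass synthesised: P_X = Y_obs × 3.917 = 1.221 kg VSS/d.
Carbonaceous O₂ demand = substrate oxidised − cell-mass equivalent = 3.917 − 1.42 × 1.221 = 2.182 kg O₂/d.

R_O ≈ 2.18 kg O₂/d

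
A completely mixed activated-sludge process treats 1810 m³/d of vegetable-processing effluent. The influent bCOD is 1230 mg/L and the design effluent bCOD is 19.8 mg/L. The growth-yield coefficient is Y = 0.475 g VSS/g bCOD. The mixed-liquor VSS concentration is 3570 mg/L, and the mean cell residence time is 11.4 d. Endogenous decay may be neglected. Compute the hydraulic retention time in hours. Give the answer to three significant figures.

τ ≈ 44.1 h

V·X = Y·Q·ΔS·θ_c gives V = 0.475 × 1810 × (1230 − 19.8) × 11.4 / 3570 = 3323 m³.
HRT = V/Q = 3323 m³ / 1810 m³·d⁻¹ = 1.836 d × 24 = 44.06 h.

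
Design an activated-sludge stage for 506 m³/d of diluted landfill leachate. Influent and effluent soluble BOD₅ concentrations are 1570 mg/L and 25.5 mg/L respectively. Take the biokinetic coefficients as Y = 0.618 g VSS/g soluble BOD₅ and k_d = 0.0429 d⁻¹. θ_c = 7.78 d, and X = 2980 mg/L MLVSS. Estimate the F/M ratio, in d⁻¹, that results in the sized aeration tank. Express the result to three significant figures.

F/M ≈ 0.282 d⁻¹

Rearranging the biomass balance for a CMAS with decay, V = Y·Q·ΔS·θ_c / [X·(1+k_d θ_c)] = 0.618 × 506 × (1570 − 25.5) × 7.78 / [2980 × (1 + 0.0429 × 7.78)] = 3.76×10^6 / 3975 = 945.4 m³.
Food-to-microorganism ratio F/M = Q S₀ / (V X) = 506 × 1570 / (945.4 × 2980) = 0.2820 d⁻¹.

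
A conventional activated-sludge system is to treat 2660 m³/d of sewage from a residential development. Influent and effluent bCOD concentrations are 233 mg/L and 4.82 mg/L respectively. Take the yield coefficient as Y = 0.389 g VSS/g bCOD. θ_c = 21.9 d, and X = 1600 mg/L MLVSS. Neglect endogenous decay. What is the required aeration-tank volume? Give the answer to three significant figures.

V ≈ 3230 m³

Biomass mass balance (decay neglected): V·X = Y·Q·(S₀ − S)·θ_c, so V = 0.389 × 2660 × (233 − 4.82) × 21.9 / 1600 = 3232 m³.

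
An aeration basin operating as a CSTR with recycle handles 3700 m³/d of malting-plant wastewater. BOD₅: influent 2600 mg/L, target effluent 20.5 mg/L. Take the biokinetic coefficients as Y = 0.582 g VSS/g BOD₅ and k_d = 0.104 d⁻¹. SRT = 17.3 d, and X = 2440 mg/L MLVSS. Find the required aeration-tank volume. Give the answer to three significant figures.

V ≈ 14100 m³

Rearranging the biomass balance for a CMAS with decay, V = Y·Q·ΔS·θ_c / [X·(1+k_d θ_c)] = 0.582 × 3700 × (2600 − 20.5) × 17.3 / [2440 × (1 + 0.104 × 17.3)] = 9.61×10^7 / 6830 = 14070 m³.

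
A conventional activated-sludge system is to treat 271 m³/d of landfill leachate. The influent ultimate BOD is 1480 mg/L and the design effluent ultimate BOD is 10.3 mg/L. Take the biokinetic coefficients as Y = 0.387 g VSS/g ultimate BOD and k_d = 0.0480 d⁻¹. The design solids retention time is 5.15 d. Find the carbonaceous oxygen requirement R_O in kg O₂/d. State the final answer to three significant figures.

Observed yield with endogenous decay: Y_obs = Y / (1 + k_d·θ_c) = 0.387 / (1 + 0.0480 × 5.15) = 0.387 / 1.247 = 0.3103 g VSS/g ultimate BOD.
Substrate removed = Q·(S₀ − S) = 271 m³/d × (1480 − 10.3) g/m³ = 3.98×10^5 g/d = 398.3 kg/d.
Net sludge production P_X = 0.3103 × 398.3 = 123.6 kg VSS/d.
R_O = Q·ΔS − 1.42 P_X = 398.3 − 175.5 = 222.8 kg O₂/d.

R_O ≈ 223 kg O₂/d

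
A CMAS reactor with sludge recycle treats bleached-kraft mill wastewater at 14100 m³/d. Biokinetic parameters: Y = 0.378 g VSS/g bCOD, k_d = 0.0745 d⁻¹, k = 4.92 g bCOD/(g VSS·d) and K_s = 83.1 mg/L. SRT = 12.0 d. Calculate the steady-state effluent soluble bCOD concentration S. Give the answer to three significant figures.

S ≈ 7.71 mg/L

Effluent substrate depends only on kinetics and SRT: S = K_s(1 + k_d θ_c) / [θ_c(Yk − k_d) − 1] = 83.1 × (1 + 0.0745 × 12.0) / [12.0 × (0.378 × 4.92 − 0.0745) − 1] = 157.4 / 20.42 = 7.707 mg/L.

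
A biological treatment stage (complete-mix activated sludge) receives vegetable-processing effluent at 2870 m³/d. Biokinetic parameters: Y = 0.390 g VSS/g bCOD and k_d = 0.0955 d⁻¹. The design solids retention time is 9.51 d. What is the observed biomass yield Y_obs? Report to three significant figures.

Y_obs = Y / (1 + k_d θ_c) = 0.390 / (1 + 0.0955 × 9.51) = 0.390 / 1.908 = 0.2044.

Y_obs ≈ 0.204 g VSS/g bCOD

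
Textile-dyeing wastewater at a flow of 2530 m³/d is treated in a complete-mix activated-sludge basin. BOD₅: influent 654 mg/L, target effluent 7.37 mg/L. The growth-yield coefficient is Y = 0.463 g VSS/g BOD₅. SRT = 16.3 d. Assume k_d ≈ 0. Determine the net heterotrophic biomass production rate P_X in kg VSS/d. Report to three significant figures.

Since k_d ≈ 0, Y_obs = Y = 0.463 g VSS/g BOD₅.
Q·(S₀ − S) = 2530 × (654 − 7.37) × 10⁻³ = 1636 kg/d removed.
So the net sludge growth is P_X = 0.4630 × 1636 = 757.5 kg VSS/d.

P_X ≈ 757 kg VSS/d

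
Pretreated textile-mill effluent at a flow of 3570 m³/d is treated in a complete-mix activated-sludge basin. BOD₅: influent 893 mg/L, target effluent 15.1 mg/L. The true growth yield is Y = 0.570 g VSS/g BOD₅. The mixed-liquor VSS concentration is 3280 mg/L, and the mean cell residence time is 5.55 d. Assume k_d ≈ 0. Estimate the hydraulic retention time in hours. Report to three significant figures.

V·X = Y·Q·ΔS·θ_c gives V = 0.570 × 3570 × (893 − 15.1) × 5.55 / 3280 = 3023 m³.
Hydraulic retention time τ = V/Q = 3023 / 3570 = 0.8467 d = 20.32 h.

τ ≈ 20.3 h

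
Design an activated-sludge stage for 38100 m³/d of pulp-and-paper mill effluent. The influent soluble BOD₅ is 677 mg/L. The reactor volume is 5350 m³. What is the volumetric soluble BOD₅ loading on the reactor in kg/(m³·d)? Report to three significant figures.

L_v ≈ 4.82 kg soluble BOD₅/(m³·d)

L_v = Q S₀ / V = 38100 × 677 × 10⁻³ / 5350 = 4.821 kg/(m³·d).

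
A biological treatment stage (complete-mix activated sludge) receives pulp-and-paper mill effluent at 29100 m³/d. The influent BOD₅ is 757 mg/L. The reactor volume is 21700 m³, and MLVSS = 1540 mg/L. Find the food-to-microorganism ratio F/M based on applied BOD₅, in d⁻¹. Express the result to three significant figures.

F/M = applied load / biomass = Q·S₀/(V·X) = 29100 × 757 / (21700 × 1540) = 0.6592 d⁻¹.

F/M ≈ 0.659 d⁻¹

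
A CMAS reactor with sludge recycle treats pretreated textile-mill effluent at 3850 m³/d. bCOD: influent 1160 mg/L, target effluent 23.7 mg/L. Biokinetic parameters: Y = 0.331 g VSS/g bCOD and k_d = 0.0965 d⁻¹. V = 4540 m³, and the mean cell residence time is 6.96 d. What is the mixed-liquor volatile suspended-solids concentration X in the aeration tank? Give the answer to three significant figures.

X ≈ 1330 mg/L

Solving the biomass balance for X: X = Y Q (S₀−S) θ_c / [V (1+k_d θ_c)] = 0.331 × 3850 × (1160 − 23.7) × 6.96 / [4540 × (1 + 0.0965 × 6.96)] = 1328 mg/L.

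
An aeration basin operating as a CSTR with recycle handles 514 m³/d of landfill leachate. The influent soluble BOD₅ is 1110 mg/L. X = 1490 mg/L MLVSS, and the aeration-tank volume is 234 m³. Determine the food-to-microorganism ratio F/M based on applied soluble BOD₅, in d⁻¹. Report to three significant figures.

F/M ≈ 1.64 d⁻¹

F/M = Q·S₀ / (V·X) = 514 × 1110 / (234.0 × 1490) = 1.636 g soluble BOD₅·(g VSS·d)⁻¹.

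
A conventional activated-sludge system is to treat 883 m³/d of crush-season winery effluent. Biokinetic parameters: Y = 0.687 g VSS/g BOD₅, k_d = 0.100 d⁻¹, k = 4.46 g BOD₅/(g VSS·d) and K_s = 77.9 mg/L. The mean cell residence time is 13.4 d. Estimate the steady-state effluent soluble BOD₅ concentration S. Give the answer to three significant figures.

S ≈ 4.71 mg/L

From the Monod/SRT balance for a CMAS, S = K_s·(1+k_d θ_c)/[θ_c·(Y k − k_d) − 1] = 77.9 × (1 + 0.100 × 13.4) / [13.4 × (0.687 × 4.46 − 0.100) − 1] = 182.3 / 38.72 = 4.708 mg/L.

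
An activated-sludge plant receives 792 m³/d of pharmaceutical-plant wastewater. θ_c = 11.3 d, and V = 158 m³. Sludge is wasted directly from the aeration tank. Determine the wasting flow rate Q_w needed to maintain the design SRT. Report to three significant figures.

For wasting at MLVSS concentration, Q_w = V/θ_c = 158.0/11.3 = 13.98 m³/d.

Q_w ≈ 14.0 m³/d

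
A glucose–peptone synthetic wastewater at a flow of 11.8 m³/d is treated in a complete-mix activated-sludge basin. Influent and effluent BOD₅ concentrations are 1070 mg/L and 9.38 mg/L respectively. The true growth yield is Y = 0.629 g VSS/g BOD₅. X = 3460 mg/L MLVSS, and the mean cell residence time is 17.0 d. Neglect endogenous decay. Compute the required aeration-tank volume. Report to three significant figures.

With k_d = 0 the design equation reduces to V = Y Q (S₀−S) θ_c / X = 0.629 × 11.8 × (1070 − 9.38) × 17.0 / 3460 = 38.68 m³.

V ≈ 38.7 m³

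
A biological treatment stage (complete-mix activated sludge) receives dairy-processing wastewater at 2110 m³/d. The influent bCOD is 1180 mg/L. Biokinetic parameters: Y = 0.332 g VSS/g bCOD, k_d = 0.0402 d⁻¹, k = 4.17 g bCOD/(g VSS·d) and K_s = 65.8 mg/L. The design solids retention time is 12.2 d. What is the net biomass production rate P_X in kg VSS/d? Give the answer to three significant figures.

From the Monod/SRT balance for a CMAS, S = K_s·(1+k_d θ_c)/[θ_c·(Y k − k_d) − 1] = 65.8 × (1 + 0.0402 × 12.2) / [12.2 × (0.332 × 4.17 − 0.0402) − 1] = 98.07 / 15.40 = 6.368 mg/L.
Y_obs = Y / (1 + k_d θ_c) = 0.332 / (1 + 0.0402 × 12.2) = 0.332 / 1.490 = 0.2228.
Mass of bCOD removed per day: Q(S₀ − S) = 2110 × 1174 g/m³ = 2476 kg/d.
Net biomass production P_X = Y_obs × Q·(S₀ − S) = 0.2228 × 2476 = 551.6 kg VSS/d.

P_X ≈ 552 kg VSS/d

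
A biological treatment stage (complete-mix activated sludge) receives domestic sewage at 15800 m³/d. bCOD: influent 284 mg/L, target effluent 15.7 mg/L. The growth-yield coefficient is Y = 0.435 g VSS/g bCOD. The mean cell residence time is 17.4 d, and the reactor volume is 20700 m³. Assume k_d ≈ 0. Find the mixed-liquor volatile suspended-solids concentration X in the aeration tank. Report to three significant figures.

Without decay, X = Y Q (S₀−S) θ_c / V = 0.435 × 15800 × (284 − 15.7) × 17.4 / 20700 = 1550 mg/L.

X ≈ 1550 mg/L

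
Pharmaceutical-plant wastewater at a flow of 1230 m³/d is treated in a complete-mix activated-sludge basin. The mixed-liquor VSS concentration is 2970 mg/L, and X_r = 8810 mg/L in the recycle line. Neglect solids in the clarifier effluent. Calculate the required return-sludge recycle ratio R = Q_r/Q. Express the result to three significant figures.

R ≈ 0.509

Solids balance on the clarifier gives (1+R)X = R·X_r, so R = X/(X_r − X) = 2970 / (8810 − 2970) = 0.5086.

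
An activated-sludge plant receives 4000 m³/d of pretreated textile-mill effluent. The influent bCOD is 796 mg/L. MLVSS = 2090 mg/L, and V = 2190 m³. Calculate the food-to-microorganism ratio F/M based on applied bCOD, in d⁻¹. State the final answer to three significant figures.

F/M = Q·S₀ / (V·X) = 4000 × 796 / (2190 × 2090) = 0.6956 g bCOD·(g VSS·d)⁻¹.

F/M ≈ 0.696 d⁻¹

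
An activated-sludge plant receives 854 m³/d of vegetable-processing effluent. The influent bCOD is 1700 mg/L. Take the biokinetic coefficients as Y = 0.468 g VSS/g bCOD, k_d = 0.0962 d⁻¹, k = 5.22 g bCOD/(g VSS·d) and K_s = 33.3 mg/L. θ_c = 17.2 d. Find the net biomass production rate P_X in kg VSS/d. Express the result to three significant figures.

P_X ≈ 256 kg VSS/d

Effluent substrate depends only on kinetics and SRT: S = K_s(1 + k_d θ_c) / [θ_c(Yk − k_d) − 1] = 33.3 × (1 + 0.0962 × 17.2) / [17.2 × (0.468 × 5.22 − 0.0962) − 1] = 88.40 / 39.36 = 2.246 mg/L.
Correct the yield for decay: Y_obs = Y/(1 + k_d θ_c) = 0.468 / (1 + 0.0962 × 17.2) = 0.468 / 2.655 = 0.1763.
Q·(S₀ − S) = 854 × (1700 − 2.25) × 10⁻³ = 1450 kg/d removed.
Net biomass production P_X = Y_obs × Q·(S₀ − S) = 0.1763 × 1450 = 255.6 kg VSS/d.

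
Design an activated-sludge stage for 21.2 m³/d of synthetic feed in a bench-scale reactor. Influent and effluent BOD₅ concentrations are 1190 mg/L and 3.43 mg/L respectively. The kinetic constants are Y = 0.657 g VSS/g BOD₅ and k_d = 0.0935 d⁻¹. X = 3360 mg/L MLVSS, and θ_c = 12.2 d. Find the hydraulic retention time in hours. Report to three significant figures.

τ ≈ 31.7 h

From the SRT design equation V = Y Q (S₀−S) θ_c / [X (1 + k_d θ_c)] = 0.657 × 21.2 × (1190 − 3.43) × 12.2 / [3360 × (1 + 0.0935 × 12.2)] = 2.02×10^5 / 7193 = 28.03 m³.
HRT = V/Q = 28.03 m³ / 21.2 m³·d⁻¹ = 1.322 d × 24 = 31.73 h.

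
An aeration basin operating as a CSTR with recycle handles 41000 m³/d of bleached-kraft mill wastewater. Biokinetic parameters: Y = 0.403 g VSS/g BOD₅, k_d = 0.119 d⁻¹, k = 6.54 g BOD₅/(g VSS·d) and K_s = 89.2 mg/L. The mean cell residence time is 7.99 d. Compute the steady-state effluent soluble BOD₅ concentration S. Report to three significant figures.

S ≈ 9.11 mg/L

From the Monod/SRT balance for a CMAS, S = K_s·(1+k_d θ_c)/[θ_c·(Y k − k_d) − 1] = 89.2 × (1 + 0.119 × 7.99) / [7.99 × (0.403 × 6.54 − 0.119) − 1] = 174.0 / 19.11 = 9.107 mg/L.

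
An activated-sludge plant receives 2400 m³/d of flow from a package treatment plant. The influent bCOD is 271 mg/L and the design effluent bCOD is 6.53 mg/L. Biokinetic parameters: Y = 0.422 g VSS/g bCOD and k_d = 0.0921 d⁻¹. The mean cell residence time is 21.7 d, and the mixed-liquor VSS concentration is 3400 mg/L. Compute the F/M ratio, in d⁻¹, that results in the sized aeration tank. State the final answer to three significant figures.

F/M ≈ 0.336 d⁻¹

From the SRT design equation V = Y Q (S₀−S) θ_c / [X (1 + k_d θ_c)] = 0.422 × 2400 × (271 − 6.53) × 21.7 / [3400 × (1 + 0.0921 × 21.7)] = 5.81×10^6 / 10195 = 570.1 m³.
F/M = applied load / biomass = Q·S₀/(V·X) = 2400 × 271 / (570.1 × 3400) = 0.3355 d⁻¹.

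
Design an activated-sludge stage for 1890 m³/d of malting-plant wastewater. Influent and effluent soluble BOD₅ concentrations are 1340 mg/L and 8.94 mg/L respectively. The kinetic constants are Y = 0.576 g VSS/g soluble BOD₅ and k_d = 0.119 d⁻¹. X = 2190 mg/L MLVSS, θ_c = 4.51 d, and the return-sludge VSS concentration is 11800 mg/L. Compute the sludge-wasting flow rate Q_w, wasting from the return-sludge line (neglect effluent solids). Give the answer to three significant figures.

Q_w ≈ 79.9 m³/d

From the SRT design equation V = Y Q (S₀−S) θ_c / [X (1 + k_d θ_c)] = 0.576 × 1890 × (1340 − 8.94) × 4.51 / [2190 × (1 + 0.119 × 4.51)] = 6.54×10^6 / 3365 = 1942 m³.
Wasting from the return line (neglecting effluent solids): Q_w = V·X / (θ_c·X_r) = 1942 × 2190 / (4.51 × 11800) = 79.91 m³/d.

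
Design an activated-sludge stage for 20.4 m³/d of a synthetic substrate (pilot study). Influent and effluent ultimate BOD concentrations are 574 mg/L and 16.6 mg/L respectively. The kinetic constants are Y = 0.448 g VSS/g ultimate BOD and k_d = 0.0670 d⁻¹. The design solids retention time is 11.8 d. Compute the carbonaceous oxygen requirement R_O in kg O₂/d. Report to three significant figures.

Observed yield with endogenous decay: Y_obs = Y / (1 + k_d·θ_c) = 0.448 / (1 + 0.0670 × 11.8) = 0.448 / 1.791 = 0.2502 g VSS/g ultimate BOD.
ΔS = 574 − 16.6 = 557.4 mg/L, so the substrate removal rate is 20.4 × 557.4/1000 = 11.37 kg ultimate BOD/d.
Net sludge production P_X = 0.2502 × 11.37 = 2.845 kg VSS/d.
Carbonaceous O₂ demand = substrate oxidised − cell-mass equivalent = 11.37 − 1.42 × 2.845 = 7.331 kg O₂/d.

R_O ≈ 7.33 kg O₂/d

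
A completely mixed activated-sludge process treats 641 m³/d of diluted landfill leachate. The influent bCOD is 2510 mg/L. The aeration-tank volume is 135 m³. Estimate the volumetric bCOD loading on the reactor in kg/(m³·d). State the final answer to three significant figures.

L_v ≈ 11.9 kg bCOD/(m³·d)

Volumetric loading L_v = Q·S₀ / V = 641 × 2510 g/m³ / 135.0 m³ = 11918 g/(m³·d) = 11.92 kg bCOD/(m³·d).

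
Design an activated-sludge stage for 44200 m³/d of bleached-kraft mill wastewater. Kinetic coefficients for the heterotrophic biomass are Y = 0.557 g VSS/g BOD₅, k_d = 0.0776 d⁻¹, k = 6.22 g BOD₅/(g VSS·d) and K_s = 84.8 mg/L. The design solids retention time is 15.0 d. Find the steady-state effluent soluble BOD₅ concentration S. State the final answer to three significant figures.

S ≈ 3.68 mg/L

Effluent substrate depends only on kinetics and SRT: S = K_s(1 + k_d θ_c) / [θ_c(Yk − k_d) − 1] = 84.8 × (1 + 0.0776 × 15.0) / [15.0 × (0.557 × 6.22 − 0.0776) − 1] = 183.5 / 49.80 = 3.685 mg/L.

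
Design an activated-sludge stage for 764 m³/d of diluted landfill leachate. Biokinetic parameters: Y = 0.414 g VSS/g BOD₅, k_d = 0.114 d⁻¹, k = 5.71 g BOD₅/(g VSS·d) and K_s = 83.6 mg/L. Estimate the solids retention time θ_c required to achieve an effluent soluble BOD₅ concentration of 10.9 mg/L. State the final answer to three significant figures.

θ_c ≈ 6.30 d

From 1/θ_c = Y·k·S/(K_s + S) − k_d: Y·k·S/(K_s+S) = 0.414 × 5.71 × 10.9 / (83.6 + 10.9) = 0.2727 d⁻¹.
1/θ_c = 0.2727 − 0.114 = 0.1587 d⁻¹, so θ_c = 6.303 d.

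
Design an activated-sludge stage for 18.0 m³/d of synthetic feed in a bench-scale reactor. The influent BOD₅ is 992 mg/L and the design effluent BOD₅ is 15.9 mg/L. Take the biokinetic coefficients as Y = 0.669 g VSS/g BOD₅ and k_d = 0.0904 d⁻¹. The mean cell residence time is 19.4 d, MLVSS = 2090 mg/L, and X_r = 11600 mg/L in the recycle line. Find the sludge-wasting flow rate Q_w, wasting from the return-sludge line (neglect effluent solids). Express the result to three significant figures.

Rearranging the biomass balance for a CMAS with decay, V = Y·Q·ΔS·θ_c / [X·(1+k_d θ_c)] = 0.669 × 18.0 × (992 − 15.9) × 19.4 / [2090 × (1 + 0.0904 × 19.4)] = 2.28×10^5 / 5755 = 39.62 m³.
Wasting from the return line (neglecting effluent solids): Q_w = V·X / (θ_c·X_r) = 39.62 × 2090 / (19.4 × 11600) = 0.3680 m³/d.

Q_w ≈ 0.368 m³/d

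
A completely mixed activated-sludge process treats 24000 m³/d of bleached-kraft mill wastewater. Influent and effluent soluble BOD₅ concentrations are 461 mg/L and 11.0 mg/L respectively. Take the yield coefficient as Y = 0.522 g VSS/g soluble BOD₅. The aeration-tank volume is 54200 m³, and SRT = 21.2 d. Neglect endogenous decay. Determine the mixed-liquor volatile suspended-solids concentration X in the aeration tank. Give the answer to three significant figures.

Without decay, X = Y Q (S₀−S) θ_c / V = 0.522 × 24000 × (461 − 11.0) × 21.2 / 54200 = 2205 mg/L.

X ≈ 2210 mg/L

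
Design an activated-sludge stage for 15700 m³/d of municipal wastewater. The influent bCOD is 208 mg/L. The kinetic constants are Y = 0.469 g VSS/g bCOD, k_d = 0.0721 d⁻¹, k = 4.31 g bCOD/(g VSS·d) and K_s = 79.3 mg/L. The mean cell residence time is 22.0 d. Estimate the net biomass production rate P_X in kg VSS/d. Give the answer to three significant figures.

P_X ≈ 578 kg VSS/d

Effluent substrate depends only on kinetics and SRT: S = K_s(1 + k_d θ_c) / [θ_c(Yk − k_d) − 1] = 79.3 × (1 + 0.0721 × 22.0) / [22.0 × (0.469 × 4.31 − 0.0721) − 1] = 205.1 / 41.88 = 4.896 mg/L.
The observed yield is Y_obs = Y/(1 + k_d·θ_c) = 0.469 / (1 + 0.0721 × 22.0) = 0.469 / 2.586 = 0.1813 g VSS per g bCOD removed.
ΔS = 208 − 4.90 = 203.1 mg/L, so the substrate removal rate is 15700 × 203.1/1000 = 3189 kg bCOD/d.
Net biomass production P_X = Y_obs × Q·(S₀ − S) = 0.1813 × 3189 = 578.3 kg VSS/d.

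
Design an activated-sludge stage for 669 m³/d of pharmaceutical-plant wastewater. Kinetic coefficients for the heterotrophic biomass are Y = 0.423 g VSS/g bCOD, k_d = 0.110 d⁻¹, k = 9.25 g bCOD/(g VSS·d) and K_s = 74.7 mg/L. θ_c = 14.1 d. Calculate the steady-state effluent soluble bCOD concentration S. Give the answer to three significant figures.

Effluent substrate depends only on kinetics and SRT: S = K_s(1 + k_d θ_c) / [θ_c(Yk − k_d) − 1] = 74.7 × (1 + 0.110 × 14.1) / [14.1 × (0.423 × 9.25 − 0.110) − 1] = 190.6 / 52.62 = 3.622 mg/L.

S ≈ 3.62 mg/L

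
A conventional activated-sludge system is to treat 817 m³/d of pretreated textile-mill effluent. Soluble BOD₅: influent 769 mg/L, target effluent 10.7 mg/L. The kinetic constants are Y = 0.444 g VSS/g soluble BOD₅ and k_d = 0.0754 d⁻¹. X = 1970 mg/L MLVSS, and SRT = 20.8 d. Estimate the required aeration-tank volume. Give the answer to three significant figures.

From the SRT design equation V = Y Q (S₀−S) θ_c / [X (1 + k_d θ_c)] = 0.444 × 817 × (769 − 10.7) × 20.8 / [1970 × (1 + 0.0754 × 20.8)] = 5.72×10^6 / 5060 = 1131 m³.

V ≈ 1130 m³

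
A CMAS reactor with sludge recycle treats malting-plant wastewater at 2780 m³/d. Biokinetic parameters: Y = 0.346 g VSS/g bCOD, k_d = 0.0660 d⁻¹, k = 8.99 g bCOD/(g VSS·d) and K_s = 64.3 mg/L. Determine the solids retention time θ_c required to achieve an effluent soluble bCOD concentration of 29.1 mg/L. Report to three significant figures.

θ_c ≈ 1.11 d

Specific growth rate at S = 29.1 mg/L: μ = YkS/(K_s+S) = 0.346·8.99·29.1/(64.3+29.1) = 0.9691 d⁻¹.
Then 1/θ_c = μ − k_d = 0.9691 − 0.0660 = 0.9031 d⁻¹, giving θ_c = 1.107 d.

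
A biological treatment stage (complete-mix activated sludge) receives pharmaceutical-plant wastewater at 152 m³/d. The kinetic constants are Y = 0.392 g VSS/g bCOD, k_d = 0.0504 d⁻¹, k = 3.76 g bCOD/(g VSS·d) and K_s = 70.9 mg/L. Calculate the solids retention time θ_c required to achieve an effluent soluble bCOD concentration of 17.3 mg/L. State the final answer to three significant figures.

θ_c ≈ 4.19 d

Specific growth rate at S = 17.3 mg/L: μ = YkS/(K_s+S) = 0.392·3.76·17.3/(70.9+17.3) = 0.2891 d⁻¹.
θ_c = 1/(μ − k_d) = 1/(0.2891 − 0.0504) = 1/0.2387 = 4.189 d.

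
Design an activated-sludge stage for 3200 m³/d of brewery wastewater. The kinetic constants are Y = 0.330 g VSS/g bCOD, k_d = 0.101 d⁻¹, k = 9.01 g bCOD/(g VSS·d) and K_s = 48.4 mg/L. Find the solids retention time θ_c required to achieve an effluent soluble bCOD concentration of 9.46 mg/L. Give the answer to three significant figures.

θ_c ≈ 2.60 d

At the target effluent, Y k S/(K_s+S) = 0.330×9.01×9.46/57.86 = 0.4861 d⁻¹.
θ_c = 1/(μ − k_d) = 1/(0.4861 − 0.101) = 1/0.3851 = 2.597 d.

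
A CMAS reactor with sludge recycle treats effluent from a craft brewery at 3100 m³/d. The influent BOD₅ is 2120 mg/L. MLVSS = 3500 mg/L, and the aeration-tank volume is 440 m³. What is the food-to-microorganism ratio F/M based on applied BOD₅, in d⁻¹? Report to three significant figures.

F/M ≈ 4.27 d⁻¹

Food-to-microorganism ratio F/M = Q S₀ / (V X) = 3100 × 2120 / (440.0 × 3500) = 4.268 d⁻¹.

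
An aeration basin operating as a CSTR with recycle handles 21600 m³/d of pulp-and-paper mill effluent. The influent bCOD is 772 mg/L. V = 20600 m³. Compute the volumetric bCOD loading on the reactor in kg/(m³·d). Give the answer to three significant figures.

L_v ≈ 0.809 kg bCOD/(m³·d)

L_v = Q S₀ / V = 21600 × 772 × 10⁻³ / 20600 = 0.8095 kg/(m³·d).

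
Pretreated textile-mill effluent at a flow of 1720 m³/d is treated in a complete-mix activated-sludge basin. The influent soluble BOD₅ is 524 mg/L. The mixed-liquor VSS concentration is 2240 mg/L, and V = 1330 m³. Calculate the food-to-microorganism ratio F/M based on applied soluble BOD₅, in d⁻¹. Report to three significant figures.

F/M ≈ 0.303 d⁻¹

F/M = applied load / biomass = Q·S₀/(V·X) = 1720 × 524 / (1330 × 2240) = 0.3025 d⁻¹.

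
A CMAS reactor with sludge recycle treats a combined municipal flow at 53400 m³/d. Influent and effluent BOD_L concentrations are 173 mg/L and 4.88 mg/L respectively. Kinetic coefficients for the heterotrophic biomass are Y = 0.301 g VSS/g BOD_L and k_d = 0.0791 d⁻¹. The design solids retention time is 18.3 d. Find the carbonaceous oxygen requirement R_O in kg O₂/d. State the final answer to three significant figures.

The observed yield is Y_obs = Y/(1 + k_d·θ_c) = 0.301 / (1 + 0.0791 × 18.3) = 0.301 / 2.448 = 0.1230 g VSS per g BOD_L removed.
Substrate removed = Q·(S₀ − S) = 53400 m³/d × (173 − 4.88) g/m³ = 8.98×10^6 g/d = 8978 kg/d.
Net sludge production P_X = 0.1230 × 8978 = 1104 kg VSS/d.
Carbonaceous O₂ demand = substrate oxidised − cell-mass equivalent = 8978 − 1.42 × 1104 = 7410 kg O₂/d.

R_O ≈ 7410 kg O₂/d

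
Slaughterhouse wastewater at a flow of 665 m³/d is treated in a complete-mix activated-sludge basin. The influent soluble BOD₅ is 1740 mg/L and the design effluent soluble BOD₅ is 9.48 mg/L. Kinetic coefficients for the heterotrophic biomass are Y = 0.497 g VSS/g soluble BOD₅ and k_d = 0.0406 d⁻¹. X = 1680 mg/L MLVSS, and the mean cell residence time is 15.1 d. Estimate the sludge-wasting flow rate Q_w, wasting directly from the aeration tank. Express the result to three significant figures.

Q_w ≈ 211 m³/d

From the SRT design equation V = Y Q (S₀−S) θ_c / [X (1 + k_d θ_c)] = 0.497 × 665 × (1740 − 9.48) × 15.1 / [1680 × (1 + 0.0406 × 15.1)] = 8.64×10^6 / 2710 = 3187 m³.
For wasting at MLVSS concentration, Q_w = V/θ_c = 3187/15.1 = 211.1 m³/d.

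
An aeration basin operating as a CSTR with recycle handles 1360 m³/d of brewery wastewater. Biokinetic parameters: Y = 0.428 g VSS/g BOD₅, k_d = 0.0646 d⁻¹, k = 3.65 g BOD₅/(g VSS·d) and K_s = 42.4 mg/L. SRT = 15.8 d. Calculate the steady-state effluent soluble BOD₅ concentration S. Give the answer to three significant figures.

From the Monod/SRT balance for a CMAS, S = K_s·(1+k_d θ_c)/[θ_c·(Y k − k_d) − 1] = 42.4 × (1 + 0.0646 × 15.8) / [15.8 × (0.428 × 3.65 − 0.0646) − 1] = 85.68 / 22.66 = 3.781 mg/L.

S ≈ 3.78 mg/L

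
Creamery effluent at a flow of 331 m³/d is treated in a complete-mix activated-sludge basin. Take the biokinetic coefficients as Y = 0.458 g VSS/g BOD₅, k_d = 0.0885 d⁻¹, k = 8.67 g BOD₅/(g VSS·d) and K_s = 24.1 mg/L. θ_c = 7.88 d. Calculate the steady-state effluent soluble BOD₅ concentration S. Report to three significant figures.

S ≈ 1.38 mg/L

Effluent substrate depends only on kinetics and SRT: S = K_s(1 + k_d θ_c) / [θ_c(Yk − k_d) − 1] = 24.1 × (1 + 0.0885 × 7.88) / [7.88 × (0.458 × 8.67 − 0.0885) − 1] = 40.91 / 29.59 = 1.382 mg/L.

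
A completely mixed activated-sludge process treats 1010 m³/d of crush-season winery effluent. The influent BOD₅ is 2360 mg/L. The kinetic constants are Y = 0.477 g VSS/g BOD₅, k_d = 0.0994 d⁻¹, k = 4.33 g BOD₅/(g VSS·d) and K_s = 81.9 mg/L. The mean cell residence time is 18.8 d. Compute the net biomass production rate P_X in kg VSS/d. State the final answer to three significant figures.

P_X ≈ 395 kg VSS/d

Effluent substrate depends only on kinetics and SRT: S = K_s(1 + k_d θ_c) / [θ_c(Yk − k_d) − 1] = 81.9 × (1 + 0.0994 × 18.8) / [18.8 × (0.477 × 4.33 − 0.0994) − 1] = 234.9 / 35.96 = 6.533 mg/L.
Y_obs = Y / (1 + k_d θ_c) = 0.477 / (1 + 0.0994 × 18.8) = 0.477 / 2.869 = 0.1663.
ΔS = 2360 − 6.53 = 2353 mg/L, so the substrate removal rate is 1010 × 2353/1000 = 2377 kg BOD₅/d.
So the net sludge growth is P_X = 0.1663 × 2377 = 395.2 kg VSS/d.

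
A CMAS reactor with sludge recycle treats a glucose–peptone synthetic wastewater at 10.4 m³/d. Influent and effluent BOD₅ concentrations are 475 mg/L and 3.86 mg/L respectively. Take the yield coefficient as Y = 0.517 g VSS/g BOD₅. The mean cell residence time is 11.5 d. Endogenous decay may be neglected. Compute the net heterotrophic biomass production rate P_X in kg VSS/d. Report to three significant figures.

P_X ≈ 2.53 kg VSS/d

No decay correction is needed, so Y_obs = Y = 0.517.
Mass of BOD₅ removed per day: Q(S₀ − S) = 10.4 × 471.1 g/m³ = 4.900 kg/d.
Biomass produced: P_X = Y_obs·Q·ΔS = 0.5170 × 4.900 ≈ 2.533 kg VSS/d.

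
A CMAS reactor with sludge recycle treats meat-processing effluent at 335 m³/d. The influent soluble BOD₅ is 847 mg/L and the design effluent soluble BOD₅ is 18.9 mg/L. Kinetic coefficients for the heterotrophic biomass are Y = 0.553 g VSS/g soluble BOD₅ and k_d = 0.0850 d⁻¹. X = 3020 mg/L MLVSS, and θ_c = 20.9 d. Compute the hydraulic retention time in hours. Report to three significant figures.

From the SRT design equation V = Y Q (S₀−S) θ_c / [X (1 + k_d θ_c)] = 0.553 × 335 × (847 − 18.9) × 20.9 / [3020 × (1 + 0.0850 × 20.9)] = 3.21×10^6 / 8385 = 382.4 m³.
τ = V/Q = 382.4/335 = 1.141 d, or 27.39 h.

τ ≈ 27.4 h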